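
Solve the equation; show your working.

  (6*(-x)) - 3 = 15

Step 1. [(6*(-x)) - 3 = 15] add 3: x sits inside (… - 3) ⇒ sub: 6*(-x) = 18.
Step 2. [6*(-x) = 18] LHS = 6·(…); ÷6 both sides ⇒ div: -x = 3.
Step 3. [-x = 3] flip signs both sides, so neg: x = -3.

Answer: x ∈ {-3}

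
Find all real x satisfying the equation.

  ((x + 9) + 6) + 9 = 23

Step 1. [((x + 9) + 6) + 9 = 23] peel the +9: subtract 9 from each side ⇒ sub: (x + 9) + 6 = 14.
Step 2. [(x + 9) + 6 = 14] peel the +6: subtract 6 from each side. So sub: x + 9 = 8.
Step 3. [x + 9 = 8] the outer +9 inverts by subtracting 9, so sub: x = -1.

Answer: x ∈ {-1}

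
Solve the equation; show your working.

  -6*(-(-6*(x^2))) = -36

Step 1. [-6*(-(-6*(x^2))) = -36] -6 out front; divide by -6 ⇒ div: -(-6*(x^2)) = 6.
Step 2. [-(-6*(x^2)) = 6] flip signs both sides. So neg: -6*(x^2) = -6.
Step 3. [-6*(x^2) = -6] -6·(inner) — divide through by -6, so div: x^2 = 1.
Step 4. [x^2 = 1] √ both sides: 1 ≥ 0 gives two branches. So sqrt: x = 1 or -1.

Answer: x ∈ {-1, 1}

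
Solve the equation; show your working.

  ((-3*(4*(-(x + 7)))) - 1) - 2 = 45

Step 1. [((-3*(4*(-(x + 7)))) - 1) - 2 = 45] 2 comes off first (add 2). So sub: (-3*(4*(-(x + 7)))) - 1 = 47.
Step 2. [(-3*(4*(-(x + 7)))) - 1 = 47] 1 comes off first (add 1), so sub: -3*(4*(-(x + 7))) = 48.
Step 3. [-3*(4*(-(x + 7))) = 48] -3·(inner) — divide through by -3. So div: 4*(-(x + 7)) = -16.
Step 4. [4*(-(x + 7)) = -16] 4 out front; divide by 4. So div: -(x + 7) = -4.
Step 5. [-(x + 7) = -4] LHS negated; negate both sides, so neg: x + 7 = 4.
Step 6. [x + 7 = 4] peel the +7: subtract 7 from each side ⇒ sub: x = -3.

Answer: x ∈ {-3}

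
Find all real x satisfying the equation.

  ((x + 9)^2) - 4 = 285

Step 1. [((x + 9)^2) - 4 = 285] peel the -4: add 4 from each side. So sub: (x + 9)^2 = 289.
Step 2. [(x + 9)^2 = 289] √ both sides: 289 ≥ 0 gives two branches. So sqrt: x + 9 = 17 or -17.
Step 3. [x + 9 = 17 or -17] +9 is outermost — subtract 9 both sides ⇒ sub: x = 8 or -26.

Answer: x ∈ {-26, 8}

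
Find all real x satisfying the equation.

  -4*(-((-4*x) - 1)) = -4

Step 1. [-4*(-((-4*x) - 1)) = -4] -4·(inner) — divide through by -4, so div: -((-4*x) - 1) = 1.
Step 2. [-((-4*x) - 1) = 1] flip signs both sides ⇒ neg: (-4*x) - 1 = -1.
Step 3. [(-4*x) - 1 = -1] the outer -1 inverts by adding 1 ⇒ sub: -4*x = 0.
Step 4. [-4*x = 0] -4 out front; divide by -4, so div: x = 0.

Answer: x ∈ {0}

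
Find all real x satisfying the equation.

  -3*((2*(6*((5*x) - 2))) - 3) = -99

Step 1. [-3*((2*(6*((5*x) - 2))) - 3) = -99] -3 out front; divide by -3. So div: (2*(6*((5*x) - 2))) - 3 = 33.
Step 2. [(2*(6*((5*x) - 2))) - 3 = 33] 3 comes off first (add 3), so sub: 2*(6*((5*x) - 2)) = 36.
Step 3. [2*(6*((5*x) - 2)) = 36] 2 out front; divide by 2 ⇒ div: 6*((5*x) - 2) = 18.
Step 4. [6*((5*x) - 2) = 18] leading coefficient 6: divide by 6, so div: (5*x) - 2 = 3.
Step 5. [(5*x) - 2 = 3] the outer -2 inverts by adding 2, so sub: 5*x = 5.
Step 6. [5*x = 5] divide by the outer 5, so div: x = 1.

Answer: x ∈ {1}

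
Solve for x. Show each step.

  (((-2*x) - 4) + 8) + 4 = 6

Step 1. [(((-2*x) - 4) + 8) + 4 = 6] 4 comes off first (subtract 4) ⇒ sub: ((-2*x) - 4) + 8 = 2.
Step 2. [((-2*x) - 4) + 8 = 2] subtract 8: x sits inside (… + 8). So sub: (-2*x) - 4 = -6.
Step 3. [(-2*x) - 4 = -6] -2 | LHS and -2 | -6: pull -2 out, so factor: x + 2 = 3.
Step 4. [x + 2 = 3] the outer +2 inverts by subtracting 2. So sub: x = 1.

Answer: x ∈ {1}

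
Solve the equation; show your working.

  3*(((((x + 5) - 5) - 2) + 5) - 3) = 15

Step 1. [3*(((((x + 5) - 5) - 2) + 5) - 3) = 15] LHS = 3·(…); ÷3 both sides ⇒ div: ((((x + 5) - 5) - 2) + 5) - 3 = 5.
Step 2. [((((x + 5) - 5) - 2) + 5) - 3 = 5] the outer -3 inverts by adding 3. So sub: (((x + 5) - 5) - 2) + 5 = 8.
Step 3. [(((x + 5) - 5) - 2) + 5 = 8] peel the +5: subtract 5 from each side ⇒ sub: ((x + 5) - 5) - 2 = 3.
Step 4. [((x + 5) - 5) - 2 = 3] the outer -2 inverts by adding 2, so sub: (x + 5) - 5 = 5.
Step 5. [(x + 5) - 5 = 5] the outer -5 inverts by adding 5, so sub: x + 5 = 10.
Step 6. [x + 5 = 10] the outer +5 inverts by subtracting 5, so sub: x = 5.

Answer: x ∈ {5}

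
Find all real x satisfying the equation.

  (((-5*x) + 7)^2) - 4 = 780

Step 1. [(((-5*x) + 7)^2) - 4 = 780] -4 is outermost — add 4 both sides ⇒ sub: ((-5*x) + 7)^2 = 784.
Step 2. [((-5*x) + 7)^2 = 784] √ both sides: 784 ≥ 0 gives two branches, so sqrt: (-5*x) + 7 = 28 or -28.
Step 3. [(-5*x) + 7 = 28 or -28] 7 comes off first (subtract 7). So sub: -5*x = 21 or -35.
Step 4. [-5*x = 21 or -35] divide by the outer -5. So div: x = -21/5 or 7.

Answer: x ∈ {-21/5, 7}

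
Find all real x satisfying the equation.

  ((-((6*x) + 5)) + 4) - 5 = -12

Step 1. [((-((6*x) + 5)) + 4) - 5 = -12] 5 comes off first (add 5). So sub: (-((6*x) + 5)) + 4 = -7.
Step 2. [(-((6*x) + 5)) + 4 = -7] 4 comes off first (subtract 4), so sub: -((6*x) + 5) = -11.
Step 3. [-((6*x) + 5) = -11] flip signs both sides. So neg: (6*x) + 5 = 11.
Step 4. [(6*x) + 5 = 11] peel the +5: subtract 5 from each side. So sub: 6*x = 6.
Step 5. [6*x = 6] leading coefficient 6: divide by 6 ⇒ div: x = 1.

Answer: x ∈ {1}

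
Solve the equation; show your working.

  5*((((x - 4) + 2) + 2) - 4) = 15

Step 1. [5*((((x - 4) + 2) + 2) - 4) = 15] 5·(inner) — divide through by 5, so div: (((x - 4) + 2) + 2) - 4 = 3.
Step 2. [(((x - 4) + 2) + 2) - 4 = 3] 4 comes off first (add 4). So sub: ((x - 4) + 2) + 2 = 7.
Step 3. [((x - 4) + 2) + 2 = 7] 2 comes off first (subtract 2). So sub: (x - 4) + 2 = 5.
Step 4. [(x - 4) + 2 = 5] 2 comes off first (subtract 2) ⇒ sub: x - 4 = 3.
Step 5. [x - 4 = 3] add 4: x sits inside (… - 4), so sub: x = 7.

Answer: x ∈ {7}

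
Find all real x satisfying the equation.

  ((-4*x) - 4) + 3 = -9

Step 1. [((-4*x) - 4) + 3 = -9] subtract 3: x sits inside (… + 3). So sub: (-4*x) - 4 = -12.
Step 2. [(-4*x) - 4 = -12] -4 | LHS and -4 | -12: pull -4 out. So factor: x + 1 = 3.
Step 3. [x + 1 = 3] peel the +1: subtract 1 from each side, so sub: x = 2.

Answer: x ∈ {2}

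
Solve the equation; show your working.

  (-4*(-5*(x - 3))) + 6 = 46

Step 1. [(-4*(-5*(x - 3))) + 6 = 46] +6 is outermost — subtract 6 both sides, so sub: -4*(-5*(x - 3)) = 40.
Step 2. [-4*(-5*(x - 3)) = 40] LHS = -4·(…); ÷-4 both sides, so div: -5*(x - 3) = -10.
Step 3. [-5*(x - 3) = -10] divide by the outer -5 ⇒ div: x - 3 = 2.
Step 4. [x - 3 = 2] add 3: x sits inside (… - 3), so sub: x = 5.

Answer: x ∈ {5}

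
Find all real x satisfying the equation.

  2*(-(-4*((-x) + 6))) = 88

Step 1. [2*(-(-4*((-x) + 6))) = 88] divide by the outer 2, so div: -(-4*((-x) + 6)) = 44.
Step 2. [-(-4*((-x) + 6)) = 44] LHS negated; negate both sides ⇒ neg: -4*((-x) + 6) = -44.
Step 3. [-4*((-x) + 6) = -44] -4 out front; divide by -4, so div: (-x) + 6 = 11.
Step 4. [(-x) + 6 = 11] the outer +6 inverts by subtracting 6, so sub: -x = 5.
Step 5. [-x = 5] LHS negated; negate both sides. So neg: x = -5.

Answer: x ∈ {-5}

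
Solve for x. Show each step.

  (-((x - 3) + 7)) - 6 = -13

Step 1. [(-((x - 3) + 7)) - 6 = -13] add 6: x sits inside (… - 6), so sub: -((x - 3) + 7) = -7.
Step 2. [-((x - 3) + 7) = -7] flip signs both sides, so neg: (x - 3) + 7 = 7.
Step 3. [(x - 3) + 7 = 7] peel the +7: subtract 7 from each side. So sub: x - 3 = 0.
Step 4. [x - 3 = 0] -3 is outermost — add 3 both sides, so sub: x = 3.

Answer: x ∈ {3}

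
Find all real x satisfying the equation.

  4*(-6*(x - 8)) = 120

Step 1. [4*(-6*(x - 8)) = 120] leading coefficient 4: divide by 4, so div: -6*(x - 8) = 30.
Step 2. [-6*(x - 8) = 30] divide by the outer -6. So div: x - 8 = -5.
Step 3. [x - 8 = -5] 8 comes off first (add 8) ⇒ sub: x = 3.

Answer: x ∈ {3}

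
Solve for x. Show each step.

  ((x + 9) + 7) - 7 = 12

Step 1. [((x + 9) + 7) - 7 = 12] 7 comes off first (add 7) ⇒ sub: (x + 9) + 7 = 19.
Step 2. [(x + 9) + 7 = 19] subtract 7: x sits inside (… + 7) ⇒ sub: x + 9 = 12.
Step 3. [x + 9 = 12] the outer +9 inverts by subtracting 9, so sub: x = 3.

Answer: x ∈ {3}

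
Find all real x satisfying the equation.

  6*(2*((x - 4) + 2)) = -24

Step 1. [6*(2*((x - 4) + 2)) = -24] divide by the outer 6 ⇒ div: 2*((x - 4) + 2) = -4.
Step 2. [2*((x - 4) + 2) = -4] divide by the outer 2, so div: (x - 4) + 2 = -2.
Step 3. [(x - 4) + 2 = -2] the outer +2 inverts by subtracting 2, so sub: x - 4 = -4.
Step 4. [x - 4 = -4] -4 is outermost — add 4 both sides. So sub: x = 0.

Answer: x ∈ {0}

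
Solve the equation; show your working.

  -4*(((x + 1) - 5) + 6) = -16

Step 1. [-4*(((x + 1) - 5) + 6) = -16] leading coefficient -4: divide by -4 ⇒ div: ((x + 1) - 5) + 6 = 4.
Step 2. [((x + 1) - 5) + 6 = 4] 6 comes off first (subtract 6). So sub: (x + 1) - 5 = -2.
Step 3. [(x + 1) - 5 = -2] 5 comes off first (add 5) ⇒ sub: x + 1 = 3.
Step 4. [x + 1 = 3] peel the +1: subtract 1 from each side ⇒ sub: x = 2.

Answer: x ∈ {2}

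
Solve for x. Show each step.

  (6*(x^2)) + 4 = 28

Step 1. [(6*(x^2)) + 4 = 28] 4 comes off first (subtract 4). So sub: 6*(x^2) = 24.
Step 2. [6*(x^2) = 24] divide by the outer 6 ⇒ div: x^2 = 4.
Step 3. [x^2 = 4] √ both sides: 4 ≥ 0 gives two branches. So sqrt: x = 2 or -2.

Answer: x ∈ {-2, 2}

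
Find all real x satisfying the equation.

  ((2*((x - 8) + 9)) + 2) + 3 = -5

Step 1. [((2*((x - 8) + 9)) + 2) + 3 = -5] 3 comes off first (subtract 3), so sub: (2*((x - 8) + 9)) + 2 = -8.
Step 2. [(2*((x - 8) + 9)) + 2 = -8] common factor 2 (LHS and -8) — divide through, so factor: ((x - 8) + 9) + 1 = -4.
Step 3. [((x - 8) + 9) + 1 = -4] the outer +1 inverts by subtracting 1, so sub: (x - 8) + 9 = -5.
Step 4. [(x - 8) + 9 = -5] +9 is outermost — subtract 9 both sides. So sub: x - 8 = -14.
Step 5. [x - 8 = -14] peel the -8: add 8 from each side ⇒ sub: x = -6.

Answer: x ∈ {-6}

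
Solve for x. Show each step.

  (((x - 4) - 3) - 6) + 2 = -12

Step 1. [(((x - 4) - 3) - 6) + 2 = -12] the outer +2 inverts by subtracting 2 ⇒ sub: ((x - 4) - 3) - 6 = -14.
Step 2. [((x - 4) - 3) - 6 = -14] add 6: x sits inside (… - 6). So sub: (x - 4) - 3 = -8.
Step 3. [(x - 4) - 3 = -8] the outer -3 inverts by adding 3 ⇒ sub: x - 4 = -5.
Step 4. [x - 4 = -5] the outer -4 inverts by adding 4, so sub: x = -1.

Answer: x ∈ {-1}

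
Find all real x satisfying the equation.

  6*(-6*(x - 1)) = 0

Step 1. [6*(-6*(x - 1)) = 0] 6·(inner) — divide through by 6 ⇒ div: -6*(x - 1) = 0.
Step 2. [-6*(x - 1) = 0] -6·(inner) — divide through by -6, so div: x - 1 = 0.
Step 3. [x - 1 = 0] the outer -1 inverts by adding 1 ⇒ sub: x = 1.

Answer: x ∈ {1}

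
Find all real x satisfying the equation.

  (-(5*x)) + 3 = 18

Step 1. [(-(5*x)) + 3 = 18] subtract 3: x sits inside (… + 3) ⇒ sub: -(5*x) = 15.
Step 2. [-(5*x) = 15] leading − — multiply by −1 ⇒ neg: 5*x = -15.
Step 3. [5*x = -15] 5·(inner) — divide through by 5 ⇒ div: x = -3.

Answer: x ∈ {-3}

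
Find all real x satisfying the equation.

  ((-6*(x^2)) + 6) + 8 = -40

Step 1. [((-6*(x^2)) + 6) + 8 = -40] the outer +8 inverts by subtracting 8, so sub: (-6*(x^2)) + 6 = -48.
Step 2. [(-6*(x^2)) + 6 = -48] peel the +6: subtract 6 from each side, so sub: -6*(x^2) = -54.
Step 3. [-6*(x^2) = -54] leading coefficient -6: divide by -6. So div: x^2 = 9.
Step 4. [x^2 = 9] LHS squared, RHS 9 ≥ 0: apply √ (±) ⇒ sqrt: x = 3 or -3.

Answer: x ∈ {-3, 3}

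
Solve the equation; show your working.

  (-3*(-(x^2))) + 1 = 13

Step 1. [(-3*(-(x^2))) + 1 = 13] the outer +1 inverts by subtracting 1, so sub: -3*(-(x^2)) = 12.
Step 2. [-3*(-(x^2)) = 12] LHS = -3·(…); ÷-3 both sides, so div: -(x^2) = -4.
Step 3. [-(x^2) = -4] LHS negated; negate both sides. So neg: x^2 = 4.
Step 4. [x^2 = 4] √ both sides: 4 ≥ 0 gives two branches. So sqrt: x = 2 or -2.

Answer: x ∈ {-2, 2}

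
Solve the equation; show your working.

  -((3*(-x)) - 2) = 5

Step 1. [-((3*(-x)) - 2) = 5] leading − — multiply by −1. So neg: (3*(-x)) - 2 = -5.
Step 2. [(3*(-x)) - 2 = -5] 2 comes off first (add 2), so sub: 3*(-x) = -3.
Step 3. [3*(-x) = -3] leading coefficient 3: divide by 3, so div: -x = -1.
Step 4. [-x = -1] flip signs both sides. So neg: x = 1.

Answer: x ∈ {1}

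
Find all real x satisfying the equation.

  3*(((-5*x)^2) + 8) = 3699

Step 1. [3*(((-5*x)^2) + 8) = 3699] LHS = 3·(…); ÷3 both sides, so div: ((-5*x)^2) + 8 = 1233.
Step 2. [((-5*x)^2) + 8 = 1233] peel the +8: subtract 8 from each side, so sub: (-5*x)^2 = 1225.
Step 3. [(-5*x)^2 = 1225] 1225 ≥ 0, LHS is (·)² — take ±√, so sqrt: -5*x = 35 or -35.
Step 4. [-5*x = 35 or -35] -5·(inner) — divide through by -5. So div: x = -7 or 7.

Answer: x ∈ {-7, 7}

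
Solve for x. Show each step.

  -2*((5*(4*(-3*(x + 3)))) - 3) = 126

Step 1. [-2*((5*(4*(-3*(x + 3)))) - 3) = 126] -2 out front; divide by -2, so div: (5*(4*(-3*(x + 3)))) - 3 = -63.
Step 2. [(5*(4*(-3*(x + 3)))) - 3 = -63] 3 comes off first (add 3) ⇒ sub: 5*(4*(-3*(x + 3))) = -60.
Step 3. [5*(4*(-3*(x + 3))) = -60] LHS = 5·(…); ÷5 both sides ⇒ div: 4*(-3*(x + 3)) = -12.
Step 4. [4*(-3*(x + 3)) = -12] 4·(inner) — divide through by 4 ⇒ div: -3*(x + 3) = -3.
Step 5. [-3*(x + 3) = -3] -3 out front; divide by -3. So div: x + 3 = 1.
Step 6. [x + 3 = 1] subtract 3: x sits inside (… + 3). So sub: x = -2.

Answer: x ∈ {-2}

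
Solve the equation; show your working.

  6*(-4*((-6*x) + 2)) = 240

Step 1. [6*(-4*((-6*x) + 2)) = 240] 6·(inner) — divide through by 6. So div: -4*((-6*x) + 2) = 40.
Step 2. [-4*((-6*x) + 2) = 40] LHS = -4·(…); ÷-4 both sides. So div: (-6*x) + 2 = -10.
Step 3. [(-6*x) + 2 = -10] peel the +2: subtract 2 from each side. So sub: -6*x = -12.
Step 4. [-6*x = -12] leading coefficient -6: divide by -6, so div: x = 2.

Answer: x ∈ {2}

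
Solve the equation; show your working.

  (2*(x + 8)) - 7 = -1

Step 1. [(2*(x + 8)) - 7 = -1] -7 is outermost — add 7 both sides, so sub: 2*(x + 8) = 6.
Step 2. [2*(x + 8) = 6] LHS = 2·(…); ÷2 both sides ⇒ div: x + 8 = 3.
Step 3. [x + 8 = 3] peel the +8: subtract 8 from each side, so sub: x = -5.

Answer: x ∈ {-5}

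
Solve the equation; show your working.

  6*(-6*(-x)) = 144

Step 1. [6*(-6*(-x)) = 144] 6 out front; divide by 6. So div: -6*(-x) = 24.
Step 2. [-6*(-x) = 24] leading coefficient -6: divide by -6, so div: -x = -4.
Step 3. [-x = -4] flip signs both sides, so neg: x = 4.

Answer: x ∈ {4}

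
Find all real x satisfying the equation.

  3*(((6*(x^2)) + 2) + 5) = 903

Step 1. [3*(((6*(x^2)) + 2) + 5) = 903] divide by the outer 3 ⇒ div: ((6*(x^2)) + 2) + 5 = 301.
Step 2. [((6*(x^2)) + 2) + 5 = 301] the outer +5 inverts by subtracting 5, so sub: (6*(x^2)) + 2 = 296.
Step 3. [(6*(x^2)) + 2 = 296] subtract 2: x sits inside (… + 2), so sub: 6*(x^2) = 294.
Step 4. [6*(x^2) = 294] LHS = 6·(…); ÷6 both sides. So div: x^2 = 49.
Step 5. [x^2 = 49] LHS squared, RHS 49 ≥ 0: apply √ (±). So sqrt: x = 7 or -7.

Answer: x ∈ {-7, 7}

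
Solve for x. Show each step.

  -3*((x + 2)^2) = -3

Step 1. [-3*((x + 2)^2) = -3] -3 out front; divide by -3. So div: (x + 2)^2 = 1.
Step 2. [(x + 2)^2 = 1] LHS squared, RHS 1 ≥ 0: apply √ (±), so sqrt: x + 2 = 1 or -1.
Step 3. [x + 2 = 1 or -1] subtract 2: x sits inside (… + 2), so sub: x = -1 or -3.

Answer: x ∈ {-3, -1}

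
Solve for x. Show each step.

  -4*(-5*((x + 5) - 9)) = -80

Step 1. [-4*(-5*((x + 5) - 9)) = -80] LHS = -4·(…); ÷-4 both sides ⇒ div: -5*((x + 5) - 9) = 20.
Step 2. [-5*((x + 5) - 9) = 20] leading coefficient -5: divide by -5, so div: (x + 5) - 9 = -4.
Step 3. [(x + 5) - 9 = -4] 9 comes off first (add 9) ⇒ sub: x + 5 = 5.
Step 4. [x + 5 = 5] 5 comes off first (subtract 5), so sub: x = 0.

Answer: x ∈ {0}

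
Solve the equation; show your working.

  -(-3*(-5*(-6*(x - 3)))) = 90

Step 1. [-(-3*(-5*(-6*(x - 3)))) = 90] leading − — multiply by −1 ⇒ neg: -3*(-5*(-6*(x - 3))) = -90.
Step 2. [-3*(-5*(-6*(x - 3))) = -90] leading coefficient -3: divide by -3, so div: -5*(-6*(x - 3)) = 30.
Step 3. [-5*(-6*(x - 3)) = 30] -5 out front; divide by -5, so div: -6*(x - 3) = -6.
Step 4. [-6*(x - 3) = -6] divide by the outer -6 ⇒ div: x - 3 = 1.
Step 5. [x - 3 = 1] 3 comes off first (add 3). So sub: x = 4.

Answer: x ∈ {4}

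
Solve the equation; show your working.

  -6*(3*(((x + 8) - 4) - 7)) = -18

Step 1. [-6*(3*(((x + 8) - 4) - 7)) = -18] leading coefficient -6: divide by -6. So div: 3*(((x + 8) - 4) - 7) = 3.
Step 2. [3*(((x + 8) - 4) - 7) = 3] divide by the outer 3 ⇒ div: ((x + 8) - 4) - 7 = 1.
Step 3. [((x + 8) - 4) - 7 = 1] 7 comes off first (add 7). So sub: (x + 8) - 4 = 8.
Step 4. [(x + 8) - 4 = 8] add 4: x sits inside (… - 4) ⇒ sub: x + 8 = 12.
Step 5. [x + 8 = 12] 8 comes off first (subtract 8). So sub: x = 4.

Answer: x ∈ {4}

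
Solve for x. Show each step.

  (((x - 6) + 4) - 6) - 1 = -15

Step 1. [(((x - 6) + 4) - 6) - 1 = -15] -1 is outermost — add 1 both sides ⇒ sub: ((x - 6) + 4) - 6 = -14.
Step 2. [((x - 6) + 4) - 6 = -14] peel the -6: add 6 from each side, so sub: (x - 6) + 4 = -8.
Step 3. [(x - 6) + 4 = -8] 4 comes off first (subtract 4), so sub: x - 6 = -12.
Step 4. [x - 6 = -12] -6 is outermost — add 6 both sides, so sub: x = -6.

Answer: x ∈ {-6}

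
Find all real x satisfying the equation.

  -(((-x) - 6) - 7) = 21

Step 1. [-(((-x) - 6) - 7) = 21] flip signs both sides. So neg: ((-x) - 6) - 7 = -21.
Step 2. [((-x) - 6) - 7 = -21] 7 comes off first (add 7). So sub: (-x) - 6 = -14.
Step 3. [(-x) - 6 = -14] peel the -6: add 6 from each side, so sub: -x = -8.
Step 4. [-x = -8] LHS negated; negate both sides ⇒ neg: x = 8.

Answer: x ∈ {8}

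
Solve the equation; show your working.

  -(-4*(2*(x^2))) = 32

Step 1. [-(-4*(2*(x^2))) = 32] LHS negated; negate both sides, so neg: -4*(2*(x^2)) = -32.
Step 2. [-4*(2*(x^2)) = -32] -4 out front; divide by -4 ⇒ div: 2*(x^2) = 8.
Step 3. [2*(x^2) = 8] LHS = 2·(…); ÷2 both sides. So div: x^2 = 4.
Step 4. [x^2 = 4] √ both sides: 4 ≥ 0 gives two branches. So sqrt: x = 2 or -2.

Answer: x ∈ {-2, 2}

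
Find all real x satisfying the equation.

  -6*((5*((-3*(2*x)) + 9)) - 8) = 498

Step 1. [-6*((5*((-3*(2*x)) + 9)) - 8) = 498] -6 out front; divide by -6. So div: (5*((-3*(2*x)) + 9)) - 8 = -83.
Step 2. [(5*((-3*(2*x)) + 9)) - 8 = -83] peel the -8: add 8 from each side. So sub: 5*((-3*(2*x)) + 9) = -75.
Step 3. [5*((-3*(2*x)) + 9) = -75] leading coefficient 5: divide by 5. So div: (-3*(2*x)) + 9 = -15.
Step 4. [(-3*(2*x)) + 9 = -15] -3 divides every term; factor it out ⇒ factor: (2*x) - 3 = 5.
Step 5. [(2*x) - 3 = 5] -3 is outermost — add 3 both sides. So sub: 2*x = 8.
Step 6. [2*x = 8] LHS = 2·(…); ÷2 both sides. So div: x = 4.

Answer: x ∈ {4}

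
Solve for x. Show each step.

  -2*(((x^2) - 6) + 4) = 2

Step 1. [-2*(((x^2) - 6) + 4) = 2] -2·(inner) — divide through by -2. So div: ((x^2) - 6) + 4 = -1.
Step 2. [((x^2) - 6) + 4 = -1] +4 is outermost — subtract 4 both sides, so sub: (x^2) - 6 = -5.
Step 3. [(x^2) - 6 = -5] the outer -6 inverts by adding 6, so sub: x^2 = 1.
Step 4. [x^2 = 1] √ both sides: 1 ≥ 0 gives two branches, so sqrt: x = 1 or -1.

Answer: x ∈ {-1, 1}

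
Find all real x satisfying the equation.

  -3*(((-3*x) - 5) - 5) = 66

Step 1. [-3*(((-3*x) - 5) - 5) = 66] LHS = -3·(…); ÷-3 both sides, so div: ((-3*x) - 5) - 5 = -22.
Step 2. [((-3*x) - 5) - 5 = -22] peel the -5: add 5 from each side. So sub: (-3*x) - 5 = -17.
Step 3. [(-3*x) - 5 = -17] peel the -5: add 5 from each side, so sub: -3*x = -12.
Step 4. [-3*x = -12] -3·(inner) — divide through by -3, so div: x = 4.

Answer: x ∈ {4}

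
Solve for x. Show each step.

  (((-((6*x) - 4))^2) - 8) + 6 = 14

Step 1. [(((-((6*x) - 4))^2) - 8) + 6 = 14] peel the +6: subtract 6 from each side, so sub: ((-((6*x) - 4))^2) - 8 = 8.
Step 2. [((-((6*x) - 4))^2) - 8 = 8] the outer -8 inverts by adding 8, so sub: (-((6*x) - 4))^2 = 16.
Step 3. [(-((6*x) - 4))^2 = 16] 16 ≥ 0, LHS is (·)² — take ±√, so sqrt: -((6*x) - 4) = 4 or -4.
Step 4. [-((6*x) - 4) = 4 or -4] LHS negated; negate both sides. So neg: (6*x) - 4 = -4 or 4.
Step 5. [(6*x) - 4 = -4 or 4] add 4: x sits inside (… - 4). So sub: 6*x = 0 or 8.
Step 6. [6*x = 0 or 8] LHS = 6·(…); ÷6 both sides ⇒ div: x = 0 or 4/3.

Answer: x ∈ {0, 4/3}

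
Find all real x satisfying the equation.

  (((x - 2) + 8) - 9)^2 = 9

Step 1. [(((x - 2) + 8) - 9)^2 = 9] 9 ≥ 0, LHS is (·)² — take ±√ ⇒ sqrt: ((x - 2) + 8) - 9 = 3 or -3.
Step 2. [((x - 2) + 8) - 9 = 3 or -3] peel the -9: add 9 from each side. So sub: (x - 2) + 8 = 12 or 6.
Step 3. [(x - 2) + 8 = 12 or 6] peel the +8: subtract 8 from each side ⇒ sub: x - 2 = 4 or -2.
Step 4. [x - 2 = 4 or -2] add 2: x sits inside (… - 2), so sub: x = 6 or 0.

Answer: x ∈ {0, 6}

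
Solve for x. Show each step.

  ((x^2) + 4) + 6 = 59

Step 1. [((x^2) + 4) + 6 = 59] +6 is outermost — subtract 6 both sides, so sub: (x^2) + 4 = 53.
Step 2. [(x^2) + 4 = 53] subtract 4: x sits inside (… + 4) ⇒ sub: x^2 = 49.
Step 3. [x^2 = 49] LHS squared, RHS 49 ≥ 0: apply √ (±), so sqrt: x = 7 or -7.

Answer: x ∈ {-7, 7}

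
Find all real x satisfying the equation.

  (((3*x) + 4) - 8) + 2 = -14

Step 1. [(((3*x) + 4) - 8) + 2 = -14] the outer +2 inverts by subtracting 2. So sub: ((3*x) + 4) - 8 = -16.
Step 2. [((3*x) + 4) - 8 = -16] the outer -8 inverts by adding 8, so sub: (3*x) + 4 = -8.
Step 3. [(3*x) + 4 = -8] +4 is outermost — subtract 4 both sides. So sub: 3*x = -12.
Step 4. [3*x = -12] LHS = 3·(…); ÷3 both sides. So div: x = -4.

Answer: x ∈ {-4}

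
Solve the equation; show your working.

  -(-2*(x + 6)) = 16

Step 1. [-(-2*(x + 6)) = 16] leading − — multiply by −1 ⇒ neg: -2*(x + 6) = -16.
Step 2. [-2*(x + 6) = -16] divide by the outer -2. So div: x + 6 = 8.
Step 3. [x + 6 = 8] subtract 6: x sits inside (… + 6) ⇒ sub: x = 2.

Answer: x ∈ {2}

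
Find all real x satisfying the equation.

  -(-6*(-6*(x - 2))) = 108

Step 1. [-(-6*(-6*(x - 2))) = 108] LHS negated; negate both sides ⇒ neg: -6*(-6*(x - 2)) = -108.
Step 2. [-6*(-6*(x - 2)) = -108] leading coefficient -6: divide by -6 ⇒ div: -6*(x - 2) = 18.
Step 3. [-6*(x - 2) = 18] divide by the outer -6, so div: x - 2 = -3.
Step 4. [x - 2 = -3] the outer -2 inverts by adding 2. So sub: x = -1.

Answer: x ∈ {-1}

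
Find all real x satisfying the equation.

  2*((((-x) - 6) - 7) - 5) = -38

Step 1. [2*((((-x) - 6) - 7) - 5) = -38] 2·(inner) — divide through by 2, so div: (((-x) - 6) - 7) - 5 = -19.
Step 2. [(((-x) - 6) - 7) - 5 = -19] 5 comes off first (add 5) ⇒ sub: ((-x) - 6) - 7 = -14.
Step 3. [((-x) - 6) - 7 = -14] 7 comes off first (add 7). So sub: (-x) - 6 = -7.
Step 4. [(-x) - 6 = -7] 6 comes off first (add 6). So sub: -x = -1.
Step 5. [-x = -1] flip signs both sides. So neg: x = 1.

Answer: x ∈ {1}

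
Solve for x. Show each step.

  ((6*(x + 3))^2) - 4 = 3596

Step 1. [((6*(x + 3))^2) - 4 = 3596] 4 comes off first (add 4). So sub: (6*(x + 3))^2 = 3600.
Step 2. [(6*(x + 3))^2 = 3600] √ both sides: 3600 ≥ 0 gives two branches ⇒ sqrt: 6*(x + 3) = 60 or -60.
Step 3. [6*(x + 3) = 60 or -60] LHS = 6·(…); ÷6 both sides, so div: x + 3 = 10 or -10.
Step 4. [x + 3 = 10 or -10] 3 comes off first (subtract 3). So sub: x = 7 or -13.

Answer: x ∈ {-13, 7}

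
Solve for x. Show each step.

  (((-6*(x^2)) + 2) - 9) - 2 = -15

Step 1. [(((-6*(x^2)) + 2) - 9) - 2 = -15] -2 is outermost — add 2 both sides, so sub: ((-6*(x^2)) + 2) - 9 = -13.
Step 2. [((-6*(x^2)) + 2) - 9 = -13] peel the -9: add 9 from each side. So sub: (-6*(x^2)) + 2 = -4.
Step 3. [(-6*(x^2)) + 2 = -4] the outer +2 inverts by subtracting 2, so sub: -6*(x^2) = -6.
Step 4. [-6*(x^2) = -6] -6·(inner) — divide through by -6, so div: x^2 = 1.
Step 5. [x^2 = 1] √ both sides: 1 ≥ 0 gives two branches. So sqrt: x = 1 or -1.

Answer: x ∈ {-1, 1}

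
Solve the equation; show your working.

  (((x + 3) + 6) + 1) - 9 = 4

Step 1. [(((x + 3) + 6) + 1) - 9 = 4] peel the -9: add 9 from each side, so sub: ((x + 3) + 6) + 1 = 13.
Step 2. [((x + 3) + 6) + 1 = 13] peel the +1: subtract 1 from each side. So sub: (x + 3) + 6 = 12.
Step 3. [(x + 3) + 6 = 12] peel the +6: subtract 6 from each side. So sub: x + 3 = 6.
Step 4. [x + 3 = 6] +3 is outermost — subtract 3 both sides, so sub: x = 3.

Answer: x ∈ {3}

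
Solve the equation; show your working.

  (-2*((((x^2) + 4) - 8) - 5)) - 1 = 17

Step 1. [(-2*((((x^2) + 4) - 8) - 5)) - 1 = 17] add 1: x sits inside (… - 1) ⇒ sub: -2*((((x^2) + 4) - 8) - 5) = 18.
Step 2. [-2*((((x^2) + 4) - 8) - 5) = 18] leading coefficient -2: divide by -2. So div: (((x^2) + 4) - 8) - 5 = -9.
Step 3. [(((x^2) + 4) - 8) - 5 = -9] -5 is outermost — add 5 both sides ⇒ sub: ((x^2) + 4) - 8 = -4.
Step 4. [((x^2) + 4) - 8 = -4] the outer -8 inverts by adding 8, so sub: (x^2) + 4 = 4.
Step 5. [(x^2) + 4 = 4] peel the +4: subtract 4 from each side, so sub: x^2 = 0.
Step 6. [x^2 = 0] LHS squared, RHS 0 ≥ 0: apply √ (±), so sqrt: x = 0.

Answer: x ∈ {0}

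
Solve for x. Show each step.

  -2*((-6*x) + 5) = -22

Step 1. [-2*((-6*x) + 5) = -22] -2·(inner) — divide through by -2 ⇒ div: (-6*x) + 5 = 11.
Step 2. [(-6*x) + 5 = 11] the outer +5 inverts by subtracting 5. So sub: -6*x = 6.
Step 3. [-6*x = 6] leading coefficient -6: divide by -6 ⇒ div: x = -1.

Answer: x ∈ {-1}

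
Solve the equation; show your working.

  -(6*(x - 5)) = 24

Step 1. [-(6*(x - 5)) = 24] flip signs both sides. So neg: 6*(x - 5) = -24.
Step 2. [6*(x - 5) = -24] 6·(inner) — divide through by 6. So div: x - 5 = -4.
Step 3. [x - 5 = -4] peel the -5: add 5 from each side ⇒ sub: x = 1.

Answer: x ∈ {1}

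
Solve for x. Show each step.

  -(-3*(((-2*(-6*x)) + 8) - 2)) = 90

Step 1. [-(-3*(((-2*(-6*x)) + 8) - 2)) = 90] flip signs both sides. So neg: -3*(((-2*(-6*x)) + 8) - 2) = -90.
Step 2. [-3*(((-2*(-6*x)) + 8) - 2) = -90] divide by the outer -3. So div: ((-2*(-6*x)) + 8) - 2 = 30.
Step 3. [((-2*(-6*x)) + 8) - 2 = 30] -2 is outermost — add 2 both sides, so sub: (-2*(-6*x)) + 8 = 32.
Step 4. [(-2*(-6*x)) + 8 = 32] -2 | LHS and -2 | 32: pull -2 out ⇒ factor: (-6*x) - 4 = -16.
Step 5. [(-6*x) - 4 = -16] -4 is outermost — add 4 both sides, so sub: -6*x = -12.
Step 6. [-6*x = -12] leading coefficient -6: divide by -6, so div: x = 2.

Answer: x ∈ {2}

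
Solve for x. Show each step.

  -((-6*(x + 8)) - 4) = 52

Step 1. [-((-6*(x + 8)) - 4) = 52] LHS negated; negate both sides ⇒ neg: (-6*(x + 8)) - 4 = -52.
Step 2. [(-6*(x + 8)) - 4 = -52] 4 comes off first (add 4), so sub: -6*(x + 8) = -48.
Step 3. [-6*(x + 8) = -48] leading coefficient -6: divide by -6. So div: x + 8 = 8.
Step 4. [x + 8 = 8] the outer +8 inverts by subtracting 8. So sub: x = 0.

Answer: x ∈ {0}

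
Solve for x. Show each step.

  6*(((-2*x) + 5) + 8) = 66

Step 1. [6*(((-2*x) + 5) + 8) = 66] 6 out front; divide by 6 ⇒ div: ((-2*x) + 5) + 8 = 11.
Step 2. [((-2*x) + 5) + 8 = 11] the outer +8 inverts by subtracting 8. So sub: (-2*x) + 5 = 3.
Step 3. [(-2*x) + 5 = 3] 5 comes off first (subtract 5) ⇒ sub: -2*x = -2.
Step 4. [-2*x = -2] divide by the outer -2 ⇒ div: x = 1.

Answer: x ∈ {1}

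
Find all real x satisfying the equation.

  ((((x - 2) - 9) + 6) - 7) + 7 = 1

Step 1. [((((x - 2) - 9) + 6) - 7) + 7 = 1] +7 is outermost — subtract 7 both sides. So sub: (((x - 2) - 9) + 6) - 7 = -6.
Step 2. [(((x - 2) - 9) + 6) - 7 = -6] 7 comes off first (add 7). So sub: ((x - 2) - 9) + 6 = 1.
Step 3. [((x - 2) - 9) + 6 = 1] 6 comes off first (subtract 6). So sub: (x - 2) - 9 = -5.
Step 4. [(x - 2) - 9 = -5] 9 comes off first (add 9) ⇒ sub: x - 2 = 4.
Step 5. [x - 2 = 4] -2 is outermost — add 2 both sides ⇒ sub: x = 6.

Answer: x ∈ {6}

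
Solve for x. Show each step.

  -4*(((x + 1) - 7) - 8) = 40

Step 1. [-4*(((x + 1) - 7) - 8) = 40] -4·(inner) — divide through by -4. So div: ((x + 1) - 7) - 8 = -10.
Step 2. [((x + 1) - 7) - 8 = -10] 8 comes off first (add 8). So sub: (x + 1) - 7 = -2.
Step 3. [(x + 1) - 7 = -2] the outer -7 inverts by adding 7 ⇒ sub: x + 1 = 5.
Step 4. [x + 1 = 5] +1 is outermost — subtract 1 both sides, so sub: x = 4.

Answer: x ∈ {4}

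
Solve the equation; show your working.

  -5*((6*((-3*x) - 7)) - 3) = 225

Step 1. [-5*((6*((-3*x) - 7)) - 3) = 225] -5·(inner) — divide through by -5. So div: (6*((-3*x) - 7)) - 3 = -45.
Step 2. [(6*((-3*x) - 7)) - 3 = -45] the outer -3 inverts by adding 3 ⇒ sub: 6*((-3*x) - 7) = -42.
Step 3. [6*((-3*x) - 7) = -42] 6·(inner) — divide through by 6 ⇒ div: (-3*x) - 7 = -7.
Step 4. [(-3*x) - 7 = -7] peel the -7: add 7 from each side, so sub: -3*x = 0.
Step 5. [-3*x = 0] divide by the outer -3 ⇒ div: x = 0.

Answer: x ∈ {0}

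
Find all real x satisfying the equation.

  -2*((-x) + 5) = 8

Step 1. [-2*((-x) + 5) = 8] -2·(inner) — divide through by -2 ⇒ div: (-x) + 5 = -4.
Step 2. [(-x) + 5 = -4] 5 comes off first (subtract 5) ⇒ sub: -x = -9.
Step 3. [-x = -9] leading − — multiply by −1 ⇒ neg: x = 9.

Answer: x ∈ {9}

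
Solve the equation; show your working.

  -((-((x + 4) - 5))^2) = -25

Step 1. [-((-((x + 4) - 5))^2) = -25] leading − — multiply by −1. So neg: (-((x + 4) - 5))^2 = 25.
Step 2. [(-((x + 4) - 5))^2 = 25] 25 ≥ 0, LHS is (·)² — take ±√. So sqrt: -((x + 4) - 5) = 5 or -5.
Step 3. [-((x + 4) - 5) = 5 or -5] flip signs both sides. So neg: (x + 4) - 5 = -5 or 5.
Step 4. [(x + 4) - 5 = -5 or 5] the outer -5 inverts by adding 5 ⇒ sub: x + 4 = 0 or 10.
Step 5. [x + 4 = 0 or 10] the outer +4 inverts by subtracting 4, so sub: x = -4 or 6.

Answer: x ∈ {-4, 6}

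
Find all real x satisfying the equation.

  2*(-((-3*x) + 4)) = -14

Step 1. [2*(-((-3*x) + 4)) = -14] 2·(inner) — divide through by 2, so div: -((-3*x) + 4) = -7.
Step 2. [-((-3*x) + 4) = -7] leading − — multiply by −1, so neg: (-3*x) + 4 = 7.
Step 3. [(-3*x) + 4 = 7] +4 is outermost — subtract 4 both sides, so sub: -3*x = 3.
Step 4. [-3*x = 3] -3 out front; divide by -3. So div: x = -1.

Answer: x ∈ {-1}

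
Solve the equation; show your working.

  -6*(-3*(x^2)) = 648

Step 1. [-6*(-3*(x^2)) = 648] -6 out front; divide by -6. So div: -3*(x^2) = -108.
Step 2. [-3*(x^2) = -108] LHS = -3·(…); ÷-3 both sides, so div: x^2 = 36.
Step 3. [x^2 = 36] 36 ≥ 0, LHS is (·)² — take ±√, so sqrt: x = 6 or -6.

Answer: x ∈ {-6, 6}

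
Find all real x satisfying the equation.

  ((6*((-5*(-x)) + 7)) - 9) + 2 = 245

Step 1. [((6*((-5*(-x)) + 7)) - 9) + 2 = 245] 2 comes off first (subtract 2) ⇒ sub: (6*((-5*(-x)) + 7)) - 9 = 243.
Step 2. [(6*((-5*(-x)) + 7)) - 9 = 243] the outer -9 inverts by adding 9. So sub: 6*((-5*(-x)) + 7) = 252.
Step 3. [6*((-5*(-x)) + 7) = 252] 6·(inner) — divide through by 6 ⇒ div: (-5*(-x)) + 7 = 42.
Step 4. [(-5*(-x)) + 7 = 42] subtract 7: x sits inside (… + 7), so sub: -5*(-x) = 35.
Step 5. [-5*(-x) = 35] divide by the outer -5 ⇒ div: -x = -7.
Step 6. [-x = -7] flip signs both sides, so neg: x = 7.

Answer: x ∈ {7}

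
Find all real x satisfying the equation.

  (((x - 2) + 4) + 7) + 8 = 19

Step 1. [(((x - 2) + 4) + 7) + 8 = 19] the outer +8 inverts by subtracting 8 ⇒ sub: ((x - 2) + 4) + 7 = 11.
Step 2. [((x - 2) + 4) + 7 = 11] +7 is outermost — subtract 7 both sides. So sub: (x - 2) + 4 = 4.
Step 3. [(x - 2) + 4 = 4] peel the +4: subtract 4 from each side ⇒ sub: x - 2 = 0.
Step 4. [x - 2 = 0] 2 comes off first (add 2), so sub: x = 2.

Answer: x ∈ {2}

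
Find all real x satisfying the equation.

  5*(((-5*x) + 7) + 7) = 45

Step 1. [5*(((-5*x) + 7) + 7) = 45] leading coefficient 5: divide by 5. So div: ((-5*x) + 7) + 7 = 9.
Step 2. [((-5*x) + 7) + 7 = 9] subtract 7: x sits inside (… + 7). So sub: (-5*x) + 7 = 2.
Step 3. [(-5*x) + 7 = 2] subtract 7: x sits inside (… + 7). So sub: -5*x = -5.
Step 4. [-5*x = -5] -5·(inner) — divide through by -5, so div: x = 1.

Answer: x ∈ {1}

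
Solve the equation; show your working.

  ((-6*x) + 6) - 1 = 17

Step 1. [((-6*x) + 6) - 1 = 17] 1 comes off first (add 1), so sub: (-6*x) + 6 = 18.
Step 2. [(-6*x) + 6 = 18] -6 divides every term; factor it out ⇒ factor: x - 1 = -3.
Step 3. [x - 1 = -3] -1 is outermost — add 1 both sides. So sub: x = -2.

Answer: x ∈ {-2}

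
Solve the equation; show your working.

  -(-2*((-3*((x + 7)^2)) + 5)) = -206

Step 1. [-(-2*((-3*((x + 7)^2)) + 5)) = -206] leading − — multiply by −1, so neg: -2*((-3*((x + 7)^2)) + 5) = 206.
Step 2. [-2*((-3*((x + 7)^2)) + 5) = 206] leading coefficient -2: divide by -2. So div: (-3*((x + 7)^2)) + 5 = -103.
Step 3. [(-3*((x + 7)^2)) + 5 = -103] the outer +5 inverts by subtracting 5, so sub: -3*((x + 7)^2) = -108.
Step 4. [-3*((x + 7)^2) = -108] -3 out front; divide by -3. So div: (x + 7)^2 = 36.
Step 5. [(x + 7)^2 = 36] 36 ≥ 0, LHS is (·)² — take ±√, so sqrt: x + 7 = 6 or -6.
Step 6. [x + 7 = 6 or -6] 7 comes off first (subtract 7), so sub: x = -1 or -13.

Answer: x ∈ {-13, -1}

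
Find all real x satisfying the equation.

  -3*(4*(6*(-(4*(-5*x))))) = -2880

Step 1. [-3*(4*(6*(-(4*(-5*x))))) = -2880] LHS = -3·(…); ÷-3 both sides. So div: 4*(6*(-(4*(-5*x)))) = 960.
Step 2. [4*(6*(-(4*(-5*x)))) = 960] LHS = 4·(…); ÷4 both sides, so div: 6*(-(4*(-5*x))) = 240.
Step 3. [6*(-(4*(-5*x))) = 240] divide by the outer 6. So div: -(4*(-5*x)) = 40.
Step 4. [-(4*(-5*x)) = 40] leading − — multiply by −1. So neg: 4*(-5*x) = -40.
Step 5. [4*(-5*x) = -40] LHS = 4·(…); ÷4 both sides. So div: -5*x = -10.
Step 6. [-5*x = -10] -5 out front; divide by -5, so div: x = 2.

Answer: x ∈ {2}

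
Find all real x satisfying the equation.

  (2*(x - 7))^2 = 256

Step 1. [(2*(x - 7))^2 = 256] √ both sides: 256 ≥ 0 gives two branches ⇒ sqrt: 2*(x - 7) = 16 or -16.
Step 2. [2*(x - 7) = 16 or -16] leading coefficient 2: divide by 2, so div: x - 7 = 8 or -8.
Step 3. [x - 7 = 8 or -8] -7 is outermost — add 7 both sides. So sub: x = 15 or -1.

Answer: x ∈ {-1, 15}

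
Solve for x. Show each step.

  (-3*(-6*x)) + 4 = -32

Step 1. [(-3*(-6*x)) + 4 = -32] subtract 4: x sits inside (… + 4), so sub: -3*(-6*x) = -36.
Step 2. [-3*(-6*x) = -36] leading coefficient -3: divide by -3. So div: -6*x = 12.
Step 3. [-6*x = 12] LHS = -6·(…); ÷-6 both sides ⇒ div: x = -2.

Answer: x ∈ {-2}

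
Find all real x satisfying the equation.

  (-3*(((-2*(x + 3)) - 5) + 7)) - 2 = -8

Step 1. [(-3*(((-2*(x + 3)) - 5) + 7)) - 2 = -8] 2 comes off first (add 2). So sub: -3*(((-2*(x + 3)) - 5) + 7) = -6.
Step 2. [-3*(((-2*(x + 3)) - 5) + 7) = -6] -3·(inner) — divide through by -3 ⇒ div: ((-2*(x + 3)) - 5) + 7 = 2.
Step 3. [((-2*(x + 3)) - 5) + 7 = 2] +7 is outermost — subtract 7 both sides. So sub: (-2*(x + 3)) - 5 = -5.
Step 4. [(-2*(x + 3)) - 5 = -5] peel the -5: add 5 from each side ⇒ sub: -2*(x + 3) = 0.
Step 5. [-2*(x + 3) = 0] LHS = -2·(…); ÷-2 both sides, so div: x + 3 = 0.
Step 6. [x + 3 = 0] subtract 3: x sits inside (… + 3), so sub: x = -3.

Answer: x ∈ {-3}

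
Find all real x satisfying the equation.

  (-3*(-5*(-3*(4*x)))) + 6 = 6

Step 1. [(-3*(-5*(-3*(4*x)))) + 6 = 6] 6 comes off first (subtract 6), so sub: -3*(-5*(-3*(4*x))) = 0.
Step 2. [-3*(-5*(-3*(4*x))) = 0] -3·(inner) — divide through by -3. So div: -5*(-3*(4*x)) = 0.
Step 3. [-5*(-3*(4*x)) = 0] leading coefficient -5: divide by -5. So div: -3*(4*x) = 0.
Step 4. [-3*(4*x) = 0] -3 out front; divide by -3 ⇒ div: 4*x = 0.
Step 5. [4*x = 0] 4 out front; divide by 4 ⇒ div: x = 0.

Answer: x ∈ {0}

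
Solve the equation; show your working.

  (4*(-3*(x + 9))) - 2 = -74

Step 1. [(4*(-3*(x + 9))) - 2 = -74] 2 comes off first (add 2). So sub: 4*(-3*(x + 9)) = -72.
Step 2. [4*(-3*(x + 9)) = -72] LHS = 4·(…); ÷4 both sides. So div: -3*(x + 9) = -18.
Step 3. [-3*(x + 9) = -18] -3·(inner) — divide through by -3, so div: x + 9 = 6.
Step 4. [x + 9 = 6] the outer +9 inverts by subtracting 9. So sub: x = -3.

Answer: x ∈ {-3}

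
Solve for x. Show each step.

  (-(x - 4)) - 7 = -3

Step 1. [(-(x - 4)) - 7 = -3] the outer -7 inverts by adding 7. So sub: -(x - 4) = 4.
Step 2. [-(x - 4) = 4] LHS negated; negate both sides, so neg: x - 4 = -4.
Step 3. [x - 4 = -4] -4 is outermost — add 4 both sides. So sub: x = 0.

Answer: x ∈ {0}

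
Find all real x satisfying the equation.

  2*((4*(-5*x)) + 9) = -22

Step 1. [2*((4*(-5*x)) + 9) = -22] divide by the outer 2 ⇒ div: (4*(-5*x)) + 9 = -11.
Step 2. [(4*(-5*x)) + 9 = -11] +9 is outermost — subtract 9 both sides, so sub: 4*(-5*x) = -20.
Step 3. [4*(-5*x) = -20] LHS = 4·(…); ÷4 both sides, so div: -5*x = -5.
Step 4. [-5*x = -5] -5·(inner) — divide through by -5, so div: x = 1.

Answer: x ∈ {1}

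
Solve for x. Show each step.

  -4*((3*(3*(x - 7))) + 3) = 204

Step 1. [-4*((3*(3*(x - 7))) + 3) = 204] -4·(inner) — divide through by -4, so div: (3*(3*(x - 7))) + 3 = -51.
Step 2. [(3*(3*(x - 7))) + 3 = -51] 3 divides every term; factor it out ⇒ factor: (3*(x - 7)) + 1 = -17.
Step 3. [(3*(x - 7)) + 1 = -17] +1 is outermost — subtract 1 both sides, so sub: 3*(x - 7) = -18.
Step 4. [3*(x - 7) = -18] 3·(inner) — divide through by 3, so div: x - 7 = -6.
Step 5. [x - 7 = -6] add 7: x sits inside (… - 7), so sub: x = 1.

Answer: x ∈ {1}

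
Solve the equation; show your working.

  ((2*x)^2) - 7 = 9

Step 1. [((2*x)^2) - 7 = 9] -7 is outermost — add 7 both sides. So sub: (2*x)^2 = 16.
Step 2. [(2*x)^2 = 16] √ both sides: 16 ≥ 0 gives two branches ⇒ sqrt: 2*x = 4 or -4.
Step 3. [2*x = 4 or -4] 2 out front; divide by 2, so div: x = 2 or -2.

Answer: x ∈ {-2, 2}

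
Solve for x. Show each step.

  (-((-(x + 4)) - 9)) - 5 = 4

Step 1. [(-((-(x + 4)) - 9)) - 5 = 4] the outer -5 inverts by adding 5, so sub: -((-(x + 4)) - 9) = 9.
Step 2. [-((-(x + 4)) - 9) = 9] flip signs both sides. So neg: (-(x + 4)) - 9 = -9.
Step 3. [(-(x + 4)) - 9 = -9] 9 comes off first (add 9) ⇒ sub: -(x + 4) = 0.
Step 4. [-(x + 4) = 0] flip signs both sides ⇒ neg: x + 4 = 0.
Step 5. [x + 4 = 0] subtract 4: x sits inside (… + 4), so sub: x = -4.

Answer: x ∈ {-4}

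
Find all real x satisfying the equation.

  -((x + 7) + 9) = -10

Step 1. [-((x + 7) + 9) = -10] flip signs both sides, so neg: (x + 7) + 9 = 10.
Step 2. [(x + 7) + 9 = 10] peel the +9: subtract 9 from each side ⇒ sub: x + 7 = 1.
Step 3. [x + 7 = 1] 7 comes off first (subtract 7) ⇒ sub: x = -6.

Answer: x ∈ {-6}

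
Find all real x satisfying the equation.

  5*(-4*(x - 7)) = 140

Step 1. [5*(-4*(x - 7)) = 140] LHS = 5·(…); ÷5 both sides. So div: -4*(x - 7) = 28.
Step 2. [-4*(x - 7) = 28] -4·(inner) — divide through by -4 ⇒ div: x - 7 = -7.
Step 3. [x - 7 = -7] add 7: x sits inside (… - 7) ⇒ sub: x = 0.

Answer: x ∈ {0}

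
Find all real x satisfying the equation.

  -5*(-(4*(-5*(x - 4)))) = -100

Step 1. [-5*(-(4*(-5*(x - 4)))) = -100] leading coefficient -5: divide by -5 ⇒ div: -(4*(-5*(x - 4))) = 20.
Step 2. [-(4*(-5*(x - 4))) = 20] leading − — multiply by −1, so neg: 4*(-5*(x - 4)) = -20.
Step 3. [4*(-5*(x - 4)) = -20] 4·(inner) — divide through by 4. So div: -5*(x - 4) = -5.
Step 4. [-5*(x - 4) = -5] leading coefficient -5: divide by -5 ⇒ div: x - 4 = 1.
Step 5. [x - 4 = 1] -4 is outermost — add 4 both sides, so sub: x = 5.

Answer: x ∈ {5}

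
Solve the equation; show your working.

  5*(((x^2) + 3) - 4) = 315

Step 1. [5*(((x^2) + 3) - 4) = 315] LHS = 5·(…); ÷5 both sides, so div: ((x^2) + 3) - 4 = 63.
Step 2. [((x^2) + 3) - 4 = 63] the outer -4 inverts by adding 4 ⇒ sub: (x^2) + 3 = 67.
Step 3. [(x^2) + 3 = 67] the outer +3 inverts by subtracting 3 ⇒ sub: x^2 = 64.
Step 4. [x^2 = 64] 64 ≥ 0, LHS is (·)² — take ±√ ⇒ sqrt: x = 8 or -8.

Answer: x ∈ {-8, 8}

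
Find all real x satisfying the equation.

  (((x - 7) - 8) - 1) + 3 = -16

Step 1. [(((x - 7) - 8) - 1) + 3 = -16] subtract 3: x sits inside (… + 3), so sub: ((x - 7) - 8) - 1 = -19.
Step 2. [((x - 7) - 8) - 1 = -19] the outer -1 inverts by adding 1 ⇒ sub: (x - 7) - 8 = -18.
Step 3. [(x - 7) - 8 = -18] the outer -8 inverts by adding 8, so sub: x - 7 = -10.
Step 4. [x - 7 = -10] peel the -7: add 7 from each side. So sub: x = -3.

Answer: x ∈ {-3}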